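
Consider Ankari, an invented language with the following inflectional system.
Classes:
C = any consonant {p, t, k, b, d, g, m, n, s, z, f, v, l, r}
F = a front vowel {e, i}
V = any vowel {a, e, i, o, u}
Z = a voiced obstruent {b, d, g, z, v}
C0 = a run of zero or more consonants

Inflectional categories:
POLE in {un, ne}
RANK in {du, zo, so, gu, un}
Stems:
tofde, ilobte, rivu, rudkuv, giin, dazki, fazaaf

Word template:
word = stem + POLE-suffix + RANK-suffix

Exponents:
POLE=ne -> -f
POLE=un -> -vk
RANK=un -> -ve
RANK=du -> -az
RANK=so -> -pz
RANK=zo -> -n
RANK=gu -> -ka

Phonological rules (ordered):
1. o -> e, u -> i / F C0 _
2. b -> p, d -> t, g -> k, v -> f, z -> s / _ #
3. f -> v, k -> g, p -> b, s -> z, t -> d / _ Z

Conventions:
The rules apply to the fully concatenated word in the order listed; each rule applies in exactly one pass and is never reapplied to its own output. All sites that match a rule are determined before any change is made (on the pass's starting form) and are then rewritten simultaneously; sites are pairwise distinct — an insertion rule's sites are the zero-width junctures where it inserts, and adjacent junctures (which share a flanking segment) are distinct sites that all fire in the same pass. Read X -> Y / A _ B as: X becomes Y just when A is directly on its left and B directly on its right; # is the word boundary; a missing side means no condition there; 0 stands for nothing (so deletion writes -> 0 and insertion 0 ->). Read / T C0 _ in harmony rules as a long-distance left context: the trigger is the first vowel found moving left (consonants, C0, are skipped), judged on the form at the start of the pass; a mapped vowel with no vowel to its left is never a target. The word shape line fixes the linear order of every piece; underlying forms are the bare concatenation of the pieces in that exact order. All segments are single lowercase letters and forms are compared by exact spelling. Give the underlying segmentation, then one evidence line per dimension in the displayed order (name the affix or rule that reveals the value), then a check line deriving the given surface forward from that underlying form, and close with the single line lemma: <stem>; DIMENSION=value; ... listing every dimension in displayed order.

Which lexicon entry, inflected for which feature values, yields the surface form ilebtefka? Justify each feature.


underlying: ilobte-f-ka
POLE=ne - signalled by the affix -f
RANK=gu - signalled by the affix -ka
check: ilobtefka -> ilebtefka -> ilebtefka -> ilebtefka
lemma: ilobte; POLE=ne; RANK=gu


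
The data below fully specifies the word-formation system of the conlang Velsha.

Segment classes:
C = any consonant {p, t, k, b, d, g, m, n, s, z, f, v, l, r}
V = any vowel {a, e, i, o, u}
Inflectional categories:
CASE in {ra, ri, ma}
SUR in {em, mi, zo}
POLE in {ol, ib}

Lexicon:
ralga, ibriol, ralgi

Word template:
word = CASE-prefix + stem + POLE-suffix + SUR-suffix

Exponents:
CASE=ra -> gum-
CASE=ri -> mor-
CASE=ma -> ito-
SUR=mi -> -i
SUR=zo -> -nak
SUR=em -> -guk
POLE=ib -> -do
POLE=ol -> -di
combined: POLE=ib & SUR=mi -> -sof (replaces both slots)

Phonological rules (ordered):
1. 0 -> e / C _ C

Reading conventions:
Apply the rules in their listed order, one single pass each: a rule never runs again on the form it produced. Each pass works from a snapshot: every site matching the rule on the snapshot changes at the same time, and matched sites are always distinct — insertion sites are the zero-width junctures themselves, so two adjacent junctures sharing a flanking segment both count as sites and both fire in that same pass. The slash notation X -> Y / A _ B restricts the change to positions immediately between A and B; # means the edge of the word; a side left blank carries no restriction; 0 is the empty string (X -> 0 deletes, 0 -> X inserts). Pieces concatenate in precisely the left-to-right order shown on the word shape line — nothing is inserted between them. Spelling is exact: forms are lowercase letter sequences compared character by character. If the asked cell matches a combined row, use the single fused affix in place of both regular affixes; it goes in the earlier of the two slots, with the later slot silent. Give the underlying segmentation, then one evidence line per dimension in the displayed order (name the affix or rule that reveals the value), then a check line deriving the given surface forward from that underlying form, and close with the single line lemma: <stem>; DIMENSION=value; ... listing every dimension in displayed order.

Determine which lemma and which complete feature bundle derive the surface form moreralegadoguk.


underlying: mor-ralga-do-guk
CASE=ri - signalled by the affix mor-
SUR=em - signalled by the affix -guk
POLE=ib - signalled by the affix -do
check: morralgadoguk -> moreralegadoguk
lemma: ralga; CASE=ri; SUR=em; POLE=ib


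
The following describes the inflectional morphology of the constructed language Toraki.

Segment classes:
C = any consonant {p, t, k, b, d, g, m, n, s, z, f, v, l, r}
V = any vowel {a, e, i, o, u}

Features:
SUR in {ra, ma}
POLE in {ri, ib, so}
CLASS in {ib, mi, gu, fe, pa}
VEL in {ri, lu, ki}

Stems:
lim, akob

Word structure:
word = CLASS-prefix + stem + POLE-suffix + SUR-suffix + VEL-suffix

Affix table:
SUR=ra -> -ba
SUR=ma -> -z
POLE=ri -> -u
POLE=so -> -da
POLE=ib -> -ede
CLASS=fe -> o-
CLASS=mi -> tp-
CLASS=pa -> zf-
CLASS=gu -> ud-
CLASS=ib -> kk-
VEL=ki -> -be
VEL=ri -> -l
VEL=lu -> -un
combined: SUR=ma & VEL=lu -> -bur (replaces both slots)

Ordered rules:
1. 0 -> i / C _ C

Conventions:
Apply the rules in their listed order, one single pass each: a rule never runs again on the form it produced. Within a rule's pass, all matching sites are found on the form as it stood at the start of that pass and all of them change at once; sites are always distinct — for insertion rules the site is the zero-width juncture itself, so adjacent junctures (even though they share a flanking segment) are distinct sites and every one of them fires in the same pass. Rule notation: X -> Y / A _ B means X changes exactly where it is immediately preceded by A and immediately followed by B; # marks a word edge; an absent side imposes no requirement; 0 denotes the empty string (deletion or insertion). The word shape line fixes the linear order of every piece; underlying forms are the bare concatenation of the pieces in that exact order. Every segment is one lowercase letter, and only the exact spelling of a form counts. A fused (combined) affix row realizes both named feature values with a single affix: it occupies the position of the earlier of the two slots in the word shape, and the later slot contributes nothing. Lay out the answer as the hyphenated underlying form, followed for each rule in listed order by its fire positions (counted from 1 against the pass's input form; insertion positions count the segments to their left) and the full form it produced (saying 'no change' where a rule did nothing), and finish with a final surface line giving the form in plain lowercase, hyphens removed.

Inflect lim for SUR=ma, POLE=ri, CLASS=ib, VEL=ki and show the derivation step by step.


underlying: kk-lim-u-z-be
1. 0 -> i / C _ C: inserts after position(s) 1, 2, 7: kikilimuzibe
surface: kikilimuzibe


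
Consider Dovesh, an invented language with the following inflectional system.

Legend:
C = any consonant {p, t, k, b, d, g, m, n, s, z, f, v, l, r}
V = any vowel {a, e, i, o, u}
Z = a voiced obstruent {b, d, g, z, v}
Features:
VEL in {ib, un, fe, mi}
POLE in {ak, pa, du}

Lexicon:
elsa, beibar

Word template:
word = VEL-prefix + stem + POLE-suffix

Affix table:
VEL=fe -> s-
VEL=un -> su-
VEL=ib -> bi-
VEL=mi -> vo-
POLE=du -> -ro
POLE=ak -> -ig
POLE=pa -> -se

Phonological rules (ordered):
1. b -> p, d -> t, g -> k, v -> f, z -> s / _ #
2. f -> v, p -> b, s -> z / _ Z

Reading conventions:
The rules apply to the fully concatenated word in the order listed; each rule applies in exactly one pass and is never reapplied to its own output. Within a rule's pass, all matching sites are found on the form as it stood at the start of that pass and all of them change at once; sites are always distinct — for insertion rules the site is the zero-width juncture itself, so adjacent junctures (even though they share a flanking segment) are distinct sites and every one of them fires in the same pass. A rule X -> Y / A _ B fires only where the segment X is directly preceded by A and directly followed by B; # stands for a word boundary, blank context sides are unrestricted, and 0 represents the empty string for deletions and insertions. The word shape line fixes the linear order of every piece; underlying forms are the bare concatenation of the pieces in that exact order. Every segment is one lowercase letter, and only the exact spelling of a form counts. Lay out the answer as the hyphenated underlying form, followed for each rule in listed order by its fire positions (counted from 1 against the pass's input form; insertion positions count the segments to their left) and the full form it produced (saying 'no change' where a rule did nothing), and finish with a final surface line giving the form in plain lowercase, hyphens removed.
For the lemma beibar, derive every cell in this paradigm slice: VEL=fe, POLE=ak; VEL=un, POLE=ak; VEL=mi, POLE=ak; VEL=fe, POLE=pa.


cell VEL=fe, POLE=ak:
underlying: s-beibar-ig
1. b -> p, d -> t, g -> k, v -> f, z -> s / _ #: fires at position(s) 9: sbeibarik
2. f -> v, p -> b, s -> z / _ Z: fires at position(s) 1: zbeibarik
surface: zbeibarik

cell VEL=un, POLE=ak:
underlying: su-beibar-ig
1. b -> p, d -> t, g -> k, v -> f, z -> s / _ #: fires at position(s) 10: subeibarik
2. f -> v, p -> b, s -> z / _ Z: no change
surface: subeibarik

cell VEL=mi, POLE=ak:
underlying: vo-beibar-ig
1. b -> p, d -> t, g -> k, v -> f, z -> s / _ #: fires at position(s) 10: vobeibarik
2. f -> v, p -> b, s -> z / _ Z: no change
surface: vobeibarik

cell VEL=fe, POLE=pa:
underlying: s-beibar-se
1. b -> p, d -> t, g -> k, v -> f, z -> s / _ #: no change
2. f -> v, p -> b, s -> z / _ Z: fires at position(s) 1: zbeibarse
surface: zbeibarse


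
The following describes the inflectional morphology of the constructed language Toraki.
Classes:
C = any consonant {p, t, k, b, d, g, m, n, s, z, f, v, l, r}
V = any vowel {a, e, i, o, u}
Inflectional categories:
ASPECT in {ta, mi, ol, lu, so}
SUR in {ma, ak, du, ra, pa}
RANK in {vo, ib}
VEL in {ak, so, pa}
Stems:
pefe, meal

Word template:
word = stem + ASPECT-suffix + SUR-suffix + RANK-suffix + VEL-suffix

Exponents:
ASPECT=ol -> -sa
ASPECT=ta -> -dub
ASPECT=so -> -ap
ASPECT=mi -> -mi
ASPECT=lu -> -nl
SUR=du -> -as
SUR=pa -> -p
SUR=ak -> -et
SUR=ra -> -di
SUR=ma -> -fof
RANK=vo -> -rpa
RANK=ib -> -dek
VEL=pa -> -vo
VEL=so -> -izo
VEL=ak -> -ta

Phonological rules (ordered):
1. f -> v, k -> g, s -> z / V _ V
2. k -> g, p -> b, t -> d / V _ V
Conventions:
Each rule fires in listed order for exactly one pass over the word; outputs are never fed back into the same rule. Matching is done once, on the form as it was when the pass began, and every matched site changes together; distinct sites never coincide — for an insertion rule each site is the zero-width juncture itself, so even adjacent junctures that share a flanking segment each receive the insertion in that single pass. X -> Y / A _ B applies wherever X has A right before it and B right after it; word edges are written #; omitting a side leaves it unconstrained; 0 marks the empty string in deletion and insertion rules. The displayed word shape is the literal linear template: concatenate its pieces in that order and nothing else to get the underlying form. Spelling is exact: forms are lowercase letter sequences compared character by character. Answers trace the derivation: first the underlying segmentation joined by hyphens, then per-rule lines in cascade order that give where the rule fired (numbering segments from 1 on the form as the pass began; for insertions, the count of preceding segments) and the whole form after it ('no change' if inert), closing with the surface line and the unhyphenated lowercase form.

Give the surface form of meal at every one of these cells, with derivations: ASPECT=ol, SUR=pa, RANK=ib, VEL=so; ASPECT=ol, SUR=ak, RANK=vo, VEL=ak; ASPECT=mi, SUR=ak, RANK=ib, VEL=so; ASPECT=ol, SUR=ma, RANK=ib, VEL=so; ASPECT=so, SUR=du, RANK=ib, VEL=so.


cell ASPECT=ol, SUR=pa, RANK=ib, VEL=so:
underlying: meal-sa-p-dek-izo
1. f -> v, k -> g, s -> z / V _ V: fires at position(s) 10: mealsapdegizo
2. k -> g, p -> b, t -> d / V _ V: no change
surface: mealsapdegizo

cell ASPECT=ol, SUR=ak, RANK=vo, VEL=ak:
underlying: meal-sa-et-rpa-ta
1. f -> v, k -> g, s -> z / V _ V: no change
2. k -> g, p -> b, t -> d / V _ V: fires at position(s) 12: mealsaetrpada
surface: mealsaetrpada

cell ASPECT=mi, SUR=ak, RANK=ib, VEL=so:
underlying: meal-mi-et-dek-izo
1. f -> v, k -> g, s -> z / V _ V: fires at position(s) 11: mealmietdegizo
2. k -> g, p -> b, t -> d / V _ V: no change
surface: mealmietdegizo

cell ASPECT=ol, SUR=ma, RANK=ib, VEL=so:
underlying: meal-sa-fof-dek-izo
1. f -> v, k -> g, s -> z / V _ V: fires at position(s) 7, 12: mealsavofdegizo
2. k -> g, p -> b, t -> d / V _ V: no change
surface: mealsavofdegizo

cell ASPECT=so, SUR=du, RANK=ib, VEL=so:
underlying: meal-ap-as-dek-izo
1. f -> v, k -> g, s -> z / V _ V: fires at position(s) 11: mealapasdegizo
2. k -> g, p -> b, t -> d / V _ V: fires at position(s) 6: mealabasdegizo
surface: mealabasdegizo


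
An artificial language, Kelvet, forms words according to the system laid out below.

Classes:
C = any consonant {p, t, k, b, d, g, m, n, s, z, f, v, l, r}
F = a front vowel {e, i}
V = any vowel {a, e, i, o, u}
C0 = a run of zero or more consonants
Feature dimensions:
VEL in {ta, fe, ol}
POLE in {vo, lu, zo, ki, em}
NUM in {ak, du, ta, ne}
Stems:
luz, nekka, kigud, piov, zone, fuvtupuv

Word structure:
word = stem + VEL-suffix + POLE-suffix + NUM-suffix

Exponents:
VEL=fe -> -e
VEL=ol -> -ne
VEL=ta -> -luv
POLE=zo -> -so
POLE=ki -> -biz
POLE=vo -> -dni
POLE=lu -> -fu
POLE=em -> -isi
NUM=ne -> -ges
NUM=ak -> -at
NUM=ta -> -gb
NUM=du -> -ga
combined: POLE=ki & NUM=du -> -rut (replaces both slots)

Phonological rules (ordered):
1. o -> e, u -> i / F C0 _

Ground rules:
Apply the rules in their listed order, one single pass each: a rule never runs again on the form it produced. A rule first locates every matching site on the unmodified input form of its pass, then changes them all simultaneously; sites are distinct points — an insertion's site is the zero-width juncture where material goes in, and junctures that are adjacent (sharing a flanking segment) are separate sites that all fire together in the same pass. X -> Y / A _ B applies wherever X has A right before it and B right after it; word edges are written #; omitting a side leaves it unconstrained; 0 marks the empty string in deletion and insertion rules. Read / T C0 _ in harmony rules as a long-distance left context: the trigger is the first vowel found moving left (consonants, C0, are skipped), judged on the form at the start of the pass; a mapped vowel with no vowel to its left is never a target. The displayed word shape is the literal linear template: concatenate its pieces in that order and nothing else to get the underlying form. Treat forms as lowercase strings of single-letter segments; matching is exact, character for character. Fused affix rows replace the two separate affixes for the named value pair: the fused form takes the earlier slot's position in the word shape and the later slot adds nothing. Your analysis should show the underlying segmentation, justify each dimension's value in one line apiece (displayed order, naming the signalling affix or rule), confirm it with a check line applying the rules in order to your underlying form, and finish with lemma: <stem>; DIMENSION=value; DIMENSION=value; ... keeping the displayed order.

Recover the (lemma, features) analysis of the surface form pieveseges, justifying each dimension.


underlying: piov-e-so-ges
VEL=fe - signalled by the affix -e
POLE=zo - signalled by the affix -so
NUM=ne - signalled by the affix -ges
check: piovesoges -> pieveseges
lemma: piov; VEL=fe; POLE=zo; NUM=ne


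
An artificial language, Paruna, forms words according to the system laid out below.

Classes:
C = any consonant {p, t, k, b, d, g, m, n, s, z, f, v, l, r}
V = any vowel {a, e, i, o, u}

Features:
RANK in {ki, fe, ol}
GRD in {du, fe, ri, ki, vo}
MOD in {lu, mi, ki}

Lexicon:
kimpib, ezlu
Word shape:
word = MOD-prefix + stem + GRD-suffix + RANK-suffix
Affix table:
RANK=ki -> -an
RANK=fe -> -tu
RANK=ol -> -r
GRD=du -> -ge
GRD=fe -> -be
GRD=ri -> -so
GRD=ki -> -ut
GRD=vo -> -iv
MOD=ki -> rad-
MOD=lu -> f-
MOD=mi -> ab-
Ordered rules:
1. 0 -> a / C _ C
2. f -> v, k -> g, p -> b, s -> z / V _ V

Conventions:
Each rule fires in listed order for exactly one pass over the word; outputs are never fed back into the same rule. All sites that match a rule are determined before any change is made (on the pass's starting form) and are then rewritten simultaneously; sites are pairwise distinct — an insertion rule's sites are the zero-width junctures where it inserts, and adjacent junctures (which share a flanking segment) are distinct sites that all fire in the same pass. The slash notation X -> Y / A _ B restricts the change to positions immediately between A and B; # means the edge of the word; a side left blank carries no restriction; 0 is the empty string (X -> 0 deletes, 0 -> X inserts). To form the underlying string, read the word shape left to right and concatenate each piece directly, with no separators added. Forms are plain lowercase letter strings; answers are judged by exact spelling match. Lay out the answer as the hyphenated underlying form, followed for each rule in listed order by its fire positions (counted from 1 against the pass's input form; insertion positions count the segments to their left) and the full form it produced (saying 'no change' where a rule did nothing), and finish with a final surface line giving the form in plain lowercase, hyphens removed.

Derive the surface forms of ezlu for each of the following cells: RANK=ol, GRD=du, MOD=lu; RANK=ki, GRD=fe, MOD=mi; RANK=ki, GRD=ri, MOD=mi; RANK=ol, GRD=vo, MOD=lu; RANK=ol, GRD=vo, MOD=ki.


cell RANK=ol, GRD=du, MOD=lu:
underlying: f-ezlu-ge-r
1. 0 -> a / C _ C: inserts after position(s) 3: fezaluger
2. f -> v, k -> g, p -> b, s -> z / V _ V: no change
surface: fezaluger

cell RANK=ki, GRD=fe, MOD=mi:
underlying: ab-ezlu-be-an
1. 0 -> a / C _ C: inserts after position(s) 4: abezalubean
2. f -> v, k -> g, p -> b, s -> z / V _ V: no change
surface: abezalubean

cell RANK=ki, GRD=ri, MOD=mi:
underlying: ab-ezlu-so-an
1. 0 -> a / C _ C: inserts after position(s) 4: abezalusoan
2. f -> v, k -> g, p -> b, s -> z / V _ V: fires at position(s) 8: abezaluzoan
surface: abezaluzoan

cell RANK=ol, GRD=vo, MOD=lu:
underlying: f-ezlu-iv-r
1. 0 -> a / C _ C: inserts after position(s) 3, 7: fezaluivar
2. f -> v, k -> g, p -> b, s -> z / V _ V: no change
surface: fezaluivar

cell RANK=ol, GRD=vo, MOD=ki:
underlying: rad-ezlu-iv-r
1. 0 -> a / C _ C: inserts after position(s) 5, 9: radezaluivar
2. f -> v, k -> g, p -> b, s -> z / V _ V: no change
surface: radezaluivar


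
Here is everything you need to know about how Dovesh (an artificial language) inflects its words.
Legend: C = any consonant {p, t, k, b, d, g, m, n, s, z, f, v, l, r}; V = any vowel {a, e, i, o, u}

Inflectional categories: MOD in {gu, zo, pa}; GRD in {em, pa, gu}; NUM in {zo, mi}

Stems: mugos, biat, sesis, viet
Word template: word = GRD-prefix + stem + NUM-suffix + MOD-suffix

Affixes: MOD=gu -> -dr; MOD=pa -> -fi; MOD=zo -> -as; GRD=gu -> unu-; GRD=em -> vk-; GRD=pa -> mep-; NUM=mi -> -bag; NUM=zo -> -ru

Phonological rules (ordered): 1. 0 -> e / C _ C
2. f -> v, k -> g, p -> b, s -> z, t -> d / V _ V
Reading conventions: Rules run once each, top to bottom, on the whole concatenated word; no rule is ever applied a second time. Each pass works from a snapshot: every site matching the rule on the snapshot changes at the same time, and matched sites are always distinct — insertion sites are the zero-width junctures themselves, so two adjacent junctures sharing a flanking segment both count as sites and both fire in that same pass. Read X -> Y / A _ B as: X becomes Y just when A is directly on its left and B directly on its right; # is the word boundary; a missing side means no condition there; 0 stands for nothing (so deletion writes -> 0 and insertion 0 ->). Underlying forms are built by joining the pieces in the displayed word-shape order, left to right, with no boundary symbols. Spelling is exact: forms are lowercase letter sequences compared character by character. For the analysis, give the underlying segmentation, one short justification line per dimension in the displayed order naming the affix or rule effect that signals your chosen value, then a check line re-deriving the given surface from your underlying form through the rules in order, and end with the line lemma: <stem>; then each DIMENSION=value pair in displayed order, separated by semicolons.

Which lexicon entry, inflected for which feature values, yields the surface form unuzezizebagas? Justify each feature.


underlying: unu-sesis-bag-as
MOD=zo - signalled by the affix -as
GRD=gu - signalled by the affix unu-
NUM=mi - signalled by the affix -bag
check: unusesisbagas -> unusesisebagas -> unuzezizebagas
lemma: sesis; MOD=zo; GRD=gu; NUM=mi


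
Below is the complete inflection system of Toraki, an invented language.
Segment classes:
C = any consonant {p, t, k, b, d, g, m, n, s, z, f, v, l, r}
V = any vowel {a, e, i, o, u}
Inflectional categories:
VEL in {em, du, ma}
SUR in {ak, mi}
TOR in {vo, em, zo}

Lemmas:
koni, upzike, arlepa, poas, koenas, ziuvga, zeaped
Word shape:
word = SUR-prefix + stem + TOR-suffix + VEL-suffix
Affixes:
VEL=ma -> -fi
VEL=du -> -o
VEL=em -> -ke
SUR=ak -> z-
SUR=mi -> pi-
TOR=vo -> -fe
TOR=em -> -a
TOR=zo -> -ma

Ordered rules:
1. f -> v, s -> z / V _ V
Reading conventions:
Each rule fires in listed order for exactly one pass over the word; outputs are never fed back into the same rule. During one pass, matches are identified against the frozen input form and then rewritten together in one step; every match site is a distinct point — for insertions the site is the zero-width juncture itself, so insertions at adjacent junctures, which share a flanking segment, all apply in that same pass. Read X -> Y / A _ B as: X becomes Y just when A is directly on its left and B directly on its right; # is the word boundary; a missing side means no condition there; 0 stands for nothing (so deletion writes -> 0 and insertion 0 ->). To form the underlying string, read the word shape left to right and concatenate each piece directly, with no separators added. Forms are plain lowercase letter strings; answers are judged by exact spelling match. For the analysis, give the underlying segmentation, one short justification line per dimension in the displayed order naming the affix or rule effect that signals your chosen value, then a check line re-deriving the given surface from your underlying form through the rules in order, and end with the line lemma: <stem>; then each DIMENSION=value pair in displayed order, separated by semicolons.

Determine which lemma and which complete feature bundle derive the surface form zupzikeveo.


underlying: z-upzike-fe-o
VEL=du - signalled by the affix -o
SUR=ak - signalled by the affix z-
TOR=vo - signalled by the affix -fe
check: zupzikefeo -> zupzikeveo
lemma: upzike; VEL=du; SUR=ak; TOR=vo


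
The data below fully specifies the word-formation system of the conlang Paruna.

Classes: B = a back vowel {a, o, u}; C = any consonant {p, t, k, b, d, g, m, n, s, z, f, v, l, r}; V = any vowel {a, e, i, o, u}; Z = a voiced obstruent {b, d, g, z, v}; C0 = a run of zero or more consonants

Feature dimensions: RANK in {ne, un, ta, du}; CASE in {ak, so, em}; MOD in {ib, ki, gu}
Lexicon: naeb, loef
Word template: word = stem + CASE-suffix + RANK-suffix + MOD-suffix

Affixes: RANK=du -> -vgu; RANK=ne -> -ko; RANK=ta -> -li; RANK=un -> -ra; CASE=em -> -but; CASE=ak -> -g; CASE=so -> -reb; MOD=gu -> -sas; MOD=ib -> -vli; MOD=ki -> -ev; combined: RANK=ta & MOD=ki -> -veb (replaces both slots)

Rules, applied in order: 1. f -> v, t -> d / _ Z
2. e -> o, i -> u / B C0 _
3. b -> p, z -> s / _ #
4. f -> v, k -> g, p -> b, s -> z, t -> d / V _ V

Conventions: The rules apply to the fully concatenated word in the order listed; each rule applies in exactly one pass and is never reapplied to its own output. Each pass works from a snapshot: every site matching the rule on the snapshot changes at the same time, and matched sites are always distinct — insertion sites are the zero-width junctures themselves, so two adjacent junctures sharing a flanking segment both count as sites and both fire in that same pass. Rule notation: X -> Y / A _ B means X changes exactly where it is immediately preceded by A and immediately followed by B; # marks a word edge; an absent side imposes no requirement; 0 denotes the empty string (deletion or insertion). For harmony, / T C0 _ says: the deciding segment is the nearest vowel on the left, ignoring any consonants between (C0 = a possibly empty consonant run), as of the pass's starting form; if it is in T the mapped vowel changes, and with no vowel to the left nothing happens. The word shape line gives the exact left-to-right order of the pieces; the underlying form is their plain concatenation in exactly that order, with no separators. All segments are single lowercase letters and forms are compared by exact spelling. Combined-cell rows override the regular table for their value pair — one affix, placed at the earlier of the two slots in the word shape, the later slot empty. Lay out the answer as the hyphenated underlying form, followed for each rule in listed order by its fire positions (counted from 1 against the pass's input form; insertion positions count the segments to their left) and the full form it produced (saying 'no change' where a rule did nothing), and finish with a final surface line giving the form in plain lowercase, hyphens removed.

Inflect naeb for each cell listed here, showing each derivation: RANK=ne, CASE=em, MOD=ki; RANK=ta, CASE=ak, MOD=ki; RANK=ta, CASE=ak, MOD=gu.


cell RANK=ne, CASE=em, MOD=ki:
underlying: naeb-but-ko-ev
1. f -> v, t -> d / _ Z: no change
2. e -> o, i -> u / B C0 _: fires at position(s) 3, 10: naobbutkoov
3. b -> p, z -> s / _ #: no change
4. f -> v, k -> g, p -> b, s -> z, t -> d / V _ V: no change
surface: naobbutkoov

cell RANK=ta, CASE=ak, MOD=ki:
underlying: naeb-g-veb
1. f -> v, t -> d / _ Z: no change
2. e -> o, i -> u / B C0 _: fires at position(s) 3: naobgveb
3. b -> p, z -> s / _ #: fires at position(s) 8: naobgvep
4. f -> v, k -> g, p -> b, s -> z, t -> d / V _ V: no change
surface: naobgvep

cell RANK=ta, CASE=ak, MOD=gu:
underlying: naeb-g-li-sas
1. f -> v, t -> d / _ Z: no change
2. e -> o, i -> u / B C0 _: fires at position(s) 3: naobglisas
3. b -> p, z -> s / _ #: no change
4. f -> v, k -> g, p -> b, s -> z, t -> d / V _ V: fires at position(s) 8: naobglizas
surface: naobglizas


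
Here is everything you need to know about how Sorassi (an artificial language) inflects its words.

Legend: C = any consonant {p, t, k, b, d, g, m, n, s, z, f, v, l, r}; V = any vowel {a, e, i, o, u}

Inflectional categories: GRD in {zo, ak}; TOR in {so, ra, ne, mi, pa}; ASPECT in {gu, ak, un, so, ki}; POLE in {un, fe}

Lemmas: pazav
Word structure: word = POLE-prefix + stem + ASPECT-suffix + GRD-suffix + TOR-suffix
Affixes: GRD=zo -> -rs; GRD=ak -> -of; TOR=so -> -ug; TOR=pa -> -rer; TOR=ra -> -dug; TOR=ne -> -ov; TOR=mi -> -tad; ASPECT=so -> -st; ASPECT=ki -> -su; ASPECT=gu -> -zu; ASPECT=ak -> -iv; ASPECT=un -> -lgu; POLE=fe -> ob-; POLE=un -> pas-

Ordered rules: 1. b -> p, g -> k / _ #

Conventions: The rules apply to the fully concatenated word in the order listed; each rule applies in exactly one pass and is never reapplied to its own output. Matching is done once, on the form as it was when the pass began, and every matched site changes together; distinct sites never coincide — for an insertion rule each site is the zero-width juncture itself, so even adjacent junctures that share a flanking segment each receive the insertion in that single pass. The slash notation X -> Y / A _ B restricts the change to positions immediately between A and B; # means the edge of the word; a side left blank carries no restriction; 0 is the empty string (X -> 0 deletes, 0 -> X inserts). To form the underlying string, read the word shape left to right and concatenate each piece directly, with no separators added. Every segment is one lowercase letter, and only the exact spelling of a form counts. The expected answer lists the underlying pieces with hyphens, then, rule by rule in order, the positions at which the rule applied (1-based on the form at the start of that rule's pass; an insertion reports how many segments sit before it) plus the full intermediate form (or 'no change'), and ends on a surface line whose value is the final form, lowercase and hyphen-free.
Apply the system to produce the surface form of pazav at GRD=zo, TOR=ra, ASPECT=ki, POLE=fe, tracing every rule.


underlying: ob-pazav-su-rs-dug
1. b -> p, g -> k / _ #: fires at position(s) 14: obpazavsursduk
surface: obpazavsursduk


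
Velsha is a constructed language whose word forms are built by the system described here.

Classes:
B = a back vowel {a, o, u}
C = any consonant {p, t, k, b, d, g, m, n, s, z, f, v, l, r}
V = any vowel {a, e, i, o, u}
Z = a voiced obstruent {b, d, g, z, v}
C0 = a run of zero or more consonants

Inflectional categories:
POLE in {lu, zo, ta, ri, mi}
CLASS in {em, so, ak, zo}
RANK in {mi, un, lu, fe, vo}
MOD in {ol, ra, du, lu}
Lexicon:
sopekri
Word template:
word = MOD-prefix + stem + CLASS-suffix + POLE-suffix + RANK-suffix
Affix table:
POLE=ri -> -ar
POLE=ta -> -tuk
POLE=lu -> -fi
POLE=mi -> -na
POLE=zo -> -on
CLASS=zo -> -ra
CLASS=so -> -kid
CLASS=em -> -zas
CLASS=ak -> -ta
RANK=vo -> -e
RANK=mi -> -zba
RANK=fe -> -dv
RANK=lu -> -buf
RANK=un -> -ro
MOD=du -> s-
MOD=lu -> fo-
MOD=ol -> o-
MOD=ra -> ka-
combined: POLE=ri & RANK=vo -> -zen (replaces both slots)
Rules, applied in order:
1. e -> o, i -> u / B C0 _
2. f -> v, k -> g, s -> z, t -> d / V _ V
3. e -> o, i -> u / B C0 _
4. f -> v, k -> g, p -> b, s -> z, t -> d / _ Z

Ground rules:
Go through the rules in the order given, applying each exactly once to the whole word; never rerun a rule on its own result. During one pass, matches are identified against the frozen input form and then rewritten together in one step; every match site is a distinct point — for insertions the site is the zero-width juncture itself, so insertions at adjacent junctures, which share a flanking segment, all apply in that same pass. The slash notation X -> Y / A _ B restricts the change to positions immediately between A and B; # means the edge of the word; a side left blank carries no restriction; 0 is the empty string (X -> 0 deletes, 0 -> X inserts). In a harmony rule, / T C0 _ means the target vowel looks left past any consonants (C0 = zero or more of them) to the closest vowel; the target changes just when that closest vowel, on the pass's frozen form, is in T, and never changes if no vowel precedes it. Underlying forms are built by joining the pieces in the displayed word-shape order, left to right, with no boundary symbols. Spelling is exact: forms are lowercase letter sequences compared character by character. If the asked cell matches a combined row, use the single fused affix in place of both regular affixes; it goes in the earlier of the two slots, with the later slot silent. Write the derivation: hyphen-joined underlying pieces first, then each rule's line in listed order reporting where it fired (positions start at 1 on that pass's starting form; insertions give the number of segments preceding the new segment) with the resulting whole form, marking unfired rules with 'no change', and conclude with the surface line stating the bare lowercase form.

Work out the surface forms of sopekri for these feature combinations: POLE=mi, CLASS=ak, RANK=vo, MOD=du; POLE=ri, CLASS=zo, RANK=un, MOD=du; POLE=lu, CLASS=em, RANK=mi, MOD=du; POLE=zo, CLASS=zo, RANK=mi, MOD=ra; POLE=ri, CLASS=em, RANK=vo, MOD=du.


cell POLE=mi, CLASS=ak, RANK=vo, MOD=du:
underlying: s-sopekri-ta-na-e
1. e -> o, i -> u / B C0 _: fires at position(s) 5, 13: ssopokritanao
2. f -> v, k -> g, s -> z, t -> d / V _ V: fires at position(s) 9: ssopokridanao
3. e -> o, i -> u / B C0 _: fires at position(s) 8: ssopokrudanao
4. f -> v, k -> g, p -> b, s -> z, t -> d / _ Z: no change
surface: ssopokrudanao

cell POLE=ri, CLASS=zo, RANK=un, MOD=du:
underlying: s-sopekri-ra-ar-ro
1. e -> o, i -> u / B C0 _: fires at position(s) 5: ssopokriraarro
2. f -> v, k -> g, s -> z, t -> d / V _ V: no change
3. e -> o, i -> u / B C0 _: fires at position(s) 8: ssopokruraarro
4. f -> v, k -> g, p -> b, s -> z, t -> d / _ Z: no change
surface: ssopokruraarro

cell POLE=lu, CLASS=em, RANK=mi, MOD=du:
underlying: s-sopekri-zas-fi-zba
1. e -> o, i -> u / B C0 _: fires at position(s) 5, 13: ssopokrizasfuzba
2. f -> v, k -> g, s -> z, t -> d / V _ V: no change
3. e -> o, i -> u / B C0 _: fires at position(s) 8: ssopokruzasfuzba
4. f -> v, k -> g, p -> b, s -> z, t -> d / _ Z: no change
surface: ssopokruzasfuzba

cell POLE=zo, CLASS=zo, RANK=mi, MOD=ra:
underlying: ka-sopekri-ra-on-zba
1. e -> o, i -> u / B C0 _: fires at position(s) 6: kasopokriraonzba
2. f -> v, k -> g, s -> z, t -> d / V _ V: fires at position(s) 3: kazopokriraonzba
3. e -> o, i -> u / B C0 _: fires at position(s) 9: kazopokruraonzba
4. f -> v, k -> g, p -> b, s -> z, t -> d / _ Z: no change
surface: kazopokruraonzba

cell POLE=ri, CLASS=em, RANK=vo, MOD=du:
underlying: s-sopekri-zas-zen
1. e -> o, i -> u / B C0 _: fires at position(s) 5, 13: ssopokrizaszon
2. f -> v, k -> g, s -> z, t -> d / V _ V: no change
3. e -> o, i -> u / B C0 _: fires at position(s) 8: ssopokruzaszon
4. f -> v, k -> g, p -> b, s -> z, t -> d / _ Z: fires at position(s) 11: ssopokruzazzon
surface: ssopokruzazzon


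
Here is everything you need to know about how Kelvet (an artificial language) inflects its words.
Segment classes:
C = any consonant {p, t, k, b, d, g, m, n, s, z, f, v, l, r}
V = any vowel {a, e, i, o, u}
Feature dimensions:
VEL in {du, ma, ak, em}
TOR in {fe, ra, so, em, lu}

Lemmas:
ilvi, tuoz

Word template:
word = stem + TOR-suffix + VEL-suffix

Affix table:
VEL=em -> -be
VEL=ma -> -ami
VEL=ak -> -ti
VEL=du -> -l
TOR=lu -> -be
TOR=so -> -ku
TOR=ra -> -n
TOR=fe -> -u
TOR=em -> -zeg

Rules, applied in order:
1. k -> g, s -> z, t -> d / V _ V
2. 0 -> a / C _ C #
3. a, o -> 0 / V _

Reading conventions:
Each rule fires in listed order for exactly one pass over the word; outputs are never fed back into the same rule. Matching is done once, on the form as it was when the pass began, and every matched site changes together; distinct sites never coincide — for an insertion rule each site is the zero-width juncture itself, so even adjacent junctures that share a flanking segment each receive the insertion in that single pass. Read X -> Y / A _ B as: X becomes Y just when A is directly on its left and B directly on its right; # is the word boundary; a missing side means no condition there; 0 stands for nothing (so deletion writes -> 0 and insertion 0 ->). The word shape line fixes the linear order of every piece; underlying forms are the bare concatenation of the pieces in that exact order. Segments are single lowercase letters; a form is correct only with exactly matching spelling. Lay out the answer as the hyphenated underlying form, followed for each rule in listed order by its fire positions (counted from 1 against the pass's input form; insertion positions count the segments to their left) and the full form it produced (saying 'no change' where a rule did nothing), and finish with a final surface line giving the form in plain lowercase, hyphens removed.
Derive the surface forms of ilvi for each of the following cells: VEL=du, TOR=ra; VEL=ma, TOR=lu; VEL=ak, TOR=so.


cell VEL=du, TOR=ra:
underlying: ilvi-n-l
1. k -> g, s -> z, t -> d / V _ V: no change
2. 0 -> a / C _ C #: inserts after position(s) 5: ilvinal
3. a, o -> 0 / V _: no change
surface: ilvinal

cell VEL=ma, TOR=lu:
underlying: ilvi-be-ami
1. k -> g, s -> z, t -> d / V _ V: no change
2. 0 -> a / C _ C #: no change
3. a, o -> 0 / V _: fires at position(s) 7: ilvibemi
surface: ilvibemi

cell VEL=ak, TOR=so:
underlying: ilvi-ku-ti
1. k -> g, s -> z, t -> d / V _ V: fires at position(s) 5, 7: ilvigudi
2. 0 -> a / C _ C #: no change
3. a, o -> 0 / V _: no change
surface: ilvigudi


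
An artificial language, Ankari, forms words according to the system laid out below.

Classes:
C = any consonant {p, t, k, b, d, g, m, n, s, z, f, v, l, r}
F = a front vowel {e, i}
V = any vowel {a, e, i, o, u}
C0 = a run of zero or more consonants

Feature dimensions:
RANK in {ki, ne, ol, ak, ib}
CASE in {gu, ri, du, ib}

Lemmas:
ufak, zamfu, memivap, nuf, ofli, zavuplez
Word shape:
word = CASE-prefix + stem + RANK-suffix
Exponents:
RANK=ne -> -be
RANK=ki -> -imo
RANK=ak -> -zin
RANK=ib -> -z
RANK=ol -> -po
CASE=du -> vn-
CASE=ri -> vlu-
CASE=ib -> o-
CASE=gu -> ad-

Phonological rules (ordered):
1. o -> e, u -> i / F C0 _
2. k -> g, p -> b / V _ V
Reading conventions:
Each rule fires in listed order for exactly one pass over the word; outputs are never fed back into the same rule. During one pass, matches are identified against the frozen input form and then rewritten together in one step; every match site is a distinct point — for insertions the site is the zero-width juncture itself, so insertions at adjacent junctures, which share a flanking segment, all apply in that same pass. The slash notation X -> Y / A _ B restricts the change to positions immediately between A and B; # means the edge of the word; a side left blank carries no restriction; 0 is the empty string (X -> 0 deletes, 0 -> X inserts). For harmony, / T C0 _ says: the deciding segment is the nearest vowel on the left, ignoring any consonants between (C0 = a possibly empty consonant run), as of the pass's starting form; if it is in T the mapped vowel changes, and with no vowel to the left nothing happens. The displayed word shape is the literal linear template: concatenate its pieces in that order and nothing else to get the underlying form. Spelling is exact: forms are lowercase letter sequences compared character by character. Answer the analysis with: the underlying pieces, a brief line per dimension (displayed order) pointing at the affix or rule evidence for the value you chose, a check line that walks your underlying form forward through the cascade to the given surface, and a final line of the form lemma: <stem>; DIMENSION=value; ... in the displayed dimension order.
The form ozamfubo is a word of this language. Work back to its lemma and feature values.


underlying: o-zamfu-po
RANK=ol - signalled by the affix -po
CASE=ib - signalled by the affix o-
check: ozamfupo -> ozamfupo -> ozamfubo
lemma: zamfu; RANK=ol; CASE=ib


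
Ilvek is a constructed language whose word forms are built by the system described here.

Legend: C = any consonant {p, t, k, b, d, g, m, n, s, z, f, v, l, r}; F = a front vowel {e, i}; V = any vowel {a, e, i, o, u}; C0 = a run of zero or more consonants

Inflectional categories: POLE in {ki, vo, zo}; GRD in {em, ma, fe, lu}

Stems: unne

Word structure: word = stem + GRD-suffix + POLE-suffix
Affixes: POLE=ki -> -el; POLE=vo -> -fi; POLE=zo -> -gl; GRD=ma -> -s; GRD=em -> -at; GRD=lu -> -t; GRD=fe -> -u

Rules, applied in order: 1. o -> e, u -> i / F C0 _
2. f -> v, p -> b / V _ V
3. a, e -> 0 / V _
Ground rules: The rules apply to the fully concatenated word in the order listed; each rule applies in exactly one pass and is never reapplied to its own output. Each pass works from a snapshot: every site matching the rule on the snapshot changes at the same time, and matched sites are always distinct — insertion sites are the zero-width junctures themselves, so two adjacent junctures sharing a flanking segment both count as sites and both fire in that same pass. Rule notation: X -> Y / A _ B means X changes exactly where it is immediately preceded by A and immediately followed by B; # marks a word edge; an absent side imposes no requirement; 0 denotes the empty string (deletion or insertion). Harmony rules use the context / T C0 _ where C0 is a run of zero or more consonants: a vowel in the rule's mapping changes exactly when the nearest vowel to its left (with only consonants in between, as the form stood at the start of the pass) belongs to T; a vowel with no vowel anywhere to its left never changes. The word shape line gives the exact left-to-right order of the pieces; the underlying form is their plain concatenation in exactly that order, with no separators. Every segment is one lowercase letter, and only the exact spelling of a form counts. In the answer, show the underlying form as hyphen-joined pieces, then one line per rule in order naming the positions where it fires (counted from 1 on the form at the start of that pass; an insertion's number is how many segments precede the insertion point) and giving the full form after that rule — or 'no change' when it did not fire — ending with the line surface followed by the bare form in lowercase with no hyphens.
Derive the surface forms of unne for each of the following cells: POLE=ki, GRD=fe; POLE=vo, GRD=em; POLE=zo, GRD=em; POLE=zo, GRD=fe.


cell POLE=ki, GRD=fe:
underlying: unne-u-el
1. o -> e, u -> i / F C0 _: fires at position(s) 5: unneiel
2. f -> v, p -> b / V _ V: no change
3. a, e -> 0 / V _: fires at position(s) 6: unneil
surface: unneil

cell POLE=vo, GRD=em:
underlying: unne-at-fi
1. o -> e, u -> i / F C0 _: no change
2. f -> v, p -> b / V _ V: no change
3. a, e -> 0 / V _: fires at position(s) 5: unnetfi
surface: unnetfi

cell POLE=zo, GRD=em:
underlying: unne-at-gl
1. o -> e, u -> i / F C0 _: no change
2. f -> v, p -> b / V _ V: no change
3. a, e -> 0 / V _: fires at position(s) 5: unnetgl
surface: unnetgl

cell POLE=zo, GRD=fe:
underlying: unne-u-gl
1. o -> e, u -> i / F C0 _: fires at position(s) 5: unneigl
2. f -> v, p -> b / V _ V: no change
3. a, e -> 0 / V _: no change
surface: unneigl
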